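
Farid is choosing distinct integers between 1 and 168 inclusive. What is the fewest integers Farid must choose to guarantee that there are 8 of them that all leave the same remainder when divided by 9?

By pigeonhole, the 9 residue classes mod 9 are the pigeonholes.
With 63 integers one could put 7 in each residue class and have no class reach 8.
The 64th integer pushes some class to 8, so 9·7 + 1 = 64.

64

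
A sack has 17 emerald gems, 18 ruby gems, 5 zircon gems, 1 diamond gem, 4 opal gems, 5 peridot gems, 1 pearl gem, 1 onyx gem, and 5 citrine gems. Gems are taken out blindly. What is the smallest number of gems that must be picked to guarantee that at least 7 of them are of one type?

35

Pigeonhole: put each drawn gem into a box by type. The largest draw with every box below 7 takes min(count, 6) from each type; types with fewer than 6 contribute all they have.
Σ min(cᵢ, 6) = 6 + 6 + 5 + 1 + 4 + 5 + 1 + 1 + 5 = 34.
Draw number 34 + 1 = 35 must push one box to 7.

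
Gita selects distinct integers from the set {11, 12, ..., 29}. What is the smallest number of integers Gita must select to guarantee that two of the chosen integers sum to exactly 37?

12

A set avoiding the sum 37 can contain at most one of each pair {x, 37−x}, plus the 3 elements whose complement lies outside the range.
The integers 19, …, 29 (11 of them) are such a set: any two sum to at least 19+20 = 39 > 37.
By the pigeonhole principle, any 12th integer completes one of the 8 pairs, so 12 choices force a sum of 37.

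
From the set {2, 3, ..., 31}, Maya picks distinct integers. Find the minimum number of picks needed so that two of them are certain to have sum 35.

17

Two chosen integers sum to 35 exactly when both halves of some pair {x, 35−x} with 4 ≤ x ≤ 35−x ≤ 31 are chosen — 14 such pairs.
The remaining 2 elements (those with no distinct partner in range) can never complete a 35-sum, so the worst case takes all of them and one from each pair: 2 + 14 = 16.
The 17th integer has to be the second member of some pair, so 16 + 1 = 17.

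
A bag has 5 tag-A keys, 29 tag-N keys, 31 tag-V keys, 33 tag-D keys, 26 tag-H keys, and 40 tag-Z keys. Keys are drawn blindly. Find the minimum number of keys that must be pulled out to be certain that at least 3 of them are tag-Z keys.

127

In the worst case for collecting tag-Z keys, every non-tag-Z key comes out first.
There are 5 + 29 + 31 + 33 + 26 = 124 non-tag-Z keys altogether.
After those, each further key must be tag-Z, so 124 + 3 = 127 draws guarantee 3 tag-Z keys.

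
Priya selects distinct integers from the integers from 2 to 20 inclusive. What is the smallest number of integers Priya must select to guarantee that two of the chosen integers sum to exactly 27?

A set avoiding the sum 27 can contain at most one of each pair {x, 27−x}, plus the 5 elements whose complement lies outside the range.
The integers 2, …, 13 (12 of them) are such a set: any two sum to at least 2+3 = 5 and at most 12+13 = 25 < 27.
Any 13th integer completes one of the 7 pairs, so 13 choices force a sum of 27.

13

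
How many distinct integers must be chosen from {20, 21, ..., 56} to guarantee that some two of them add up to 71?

22

A set avoiding the sum 71 can contain at most one of each pair {x, 71−x}, plus the 5 elements whose complement lies outside the range.
The integers 36, …, 56 (21 of them) are such a set: any two sum to at least 36+37 = 73 > 71.
Any 22nd integer completes one of the 16 pairs, so 22 choices force a sum of 71.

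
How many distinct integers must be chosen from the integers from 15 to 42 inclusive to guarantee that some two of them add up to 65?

19

A set avoiding the sum 65 can contain at most one of each pair {x, 65−x}, plus the 8 elements whose complement lies outside the range.
The integers 15, …, 32 (18 of them) are such a set: any two sum to at least 15+16 = 31 and at most 31+32 = 63 < 65.
Any 19th integer completes one of the 10 pairs, so 19 choices force a sum of 65.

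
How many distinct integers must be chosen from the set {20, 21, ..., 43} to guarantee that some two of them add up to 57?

16

Two chosen integers sum to 57 exactly when both halves of some pair {x, 57−x} with 20 ≤ x ≤ 57−x ≤ 37 are chosen — 9 such pairs.
The remaining 6 elements (those with no distinct partner in range) can never complete a 57-sum, so the worst case takes all of them and one from each pair: 6 + 9 = 15.
Pigeonhole: the 16th integer has to be the second member of some pair, so 15 + 1 = 16.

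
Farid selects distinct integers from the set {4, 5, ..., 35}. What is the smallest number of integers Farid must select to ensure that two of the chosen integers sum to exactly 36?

Two chosen integers sum to 36 exactly when both halves of some pair {x, 36−x} with 4 ≤ x ≤ 36−x ≤ 32 are chosen — 14 such pairs.
The remaining 4 elements (those with no distinct partner in range) can never complete a 36-sum, so the worst case takes all of them and one from each pair: 4 + 14 = 18.
Pigeonhole: the 19th integer has to be the second member of some pair, so 18 + 1 = 19.

19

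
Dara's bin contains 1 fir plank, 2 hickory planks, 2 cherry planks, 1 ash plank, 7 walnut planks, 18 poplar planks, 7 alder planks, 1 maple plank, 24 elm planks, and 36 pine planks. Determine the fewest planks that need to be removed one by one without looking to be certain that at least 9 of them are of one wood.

46

The 10 woods are the holes; the planks drawn are the pigeons.
To avoid 9 of any one wood, the worst case takes at most 8 of each wood, or every plank of a wood that has fewer than 8.
That gives 1 + 2 + 2 + 1 + 7 + 8 + 7 + 1 + 8 + 8 = 45 planks with no wood reaching 9.
The next plank forces some wood to 9, so 45 + 1 = 46.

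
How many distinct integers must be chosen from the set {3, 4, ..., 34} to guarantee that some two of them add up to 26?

23

A set avoiding the sum 26 can contain at most one of each pair {x, 26−x}, plus the 12 elements whose complement lies outside the range or equal to its own complement.
The integers 13, …, 34 (22 of them) are such a set: any two sum to at least 13+14 = 27 > 26.
Any 23rd integer completes one of the 10 pairs, so 23 choices force a sum of 26.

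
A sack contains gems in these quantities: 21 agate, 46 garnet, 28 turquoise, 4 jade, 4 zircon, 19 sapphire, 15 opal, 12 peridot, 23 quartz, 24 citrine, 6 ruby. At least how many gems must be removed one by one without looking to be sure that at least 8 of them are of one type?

71

By pigeonhole, the 11 types are the holes; the gems drawn are the pigeons.
To avoid 8 of any one type, the worst case takes at most 7 of each type, or every gem of a type that has fewer than 7.
That gives 7 + 7 + 7 + 4 + 4 + 7 + 7 + 7 + 7 + 7 + 6 = 70 gems with no type reaching 8.
The next gem forces some type to 8, so 70 + 1 = 71.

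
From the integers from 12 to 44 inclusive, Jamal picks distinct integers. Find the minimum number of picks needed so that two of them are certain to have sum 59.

Two chosen integers sum to 59 exactly when both halves of some pair {x, 59−x} with 15 ≤ x ≤ 59−x ≤ 44 are chosen — 15 such pairs.
The remaining 3 elements (those with no distinct partner in range) can never complete a 59-sum, so the worst case takes all of them and one from each pair: 3 + 15 = 18.
The 19th integer has to be the second member of some pair, so 18 + 1 = 19.

19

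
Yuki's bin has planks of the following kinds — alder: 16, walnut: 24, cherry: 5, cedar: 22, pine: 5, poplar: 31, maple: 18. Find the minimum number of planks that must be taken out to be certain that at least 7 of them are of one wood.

The 7 woods are the holes; the planks drawn are the pigeons.
To avoid 7 of any one wood, the worst case takes at most 6 of each wood, or every plank of a wood that has fewer than 6.
That gives 6 + 6 + 5 + 6 + 5 + 6 + 6 = 40 planks with no wood reaching 7.
The next plank forces some wood to 7, so 40 + 1 = 41.

41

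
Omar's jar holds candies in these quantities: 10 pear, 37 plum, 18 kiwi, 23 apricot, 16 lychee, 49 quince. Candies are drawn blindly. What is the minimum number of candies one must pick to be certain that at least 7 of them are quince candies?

In the worst case for collecting quince candies, every non-quince candy comes out first.
There are 10 + 37 + 18 + 23 + 16 = 104 non-quince candies altogether.
After those, each further candy must be quince, so 104 + 7 = 111 draws guarantee 7 quince candies.

111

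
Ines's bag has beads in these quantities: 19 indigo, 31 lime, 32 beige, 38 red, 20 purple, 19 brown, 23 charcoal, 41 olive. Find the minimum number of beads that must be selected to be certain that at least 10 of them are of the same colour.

73

By the pigeonhole principle, put each drawn bead into a box by colour. The largest draw with every box below 10 takes min(count, 9) from each colour.
Σ min(cᵢ, 9) = 9 + 9 + 9 + 9 + 9 + 9 + 9 + 9 = 72.
Draw number 72 + 1 = 73 must push one box to 10.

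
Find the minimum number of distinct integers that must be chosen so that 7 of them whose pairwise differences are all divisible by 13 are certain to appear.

Integers whose pairwise differences are multiples of 13 are exactly those sharing a remainder mod 13. Pigeonhole: the 13 residue classes mod 13 are the pigeonholes.
With 78 integers one could put 6 in each residue class and have no class reach 7.
The 79th integer pushes some class to 7, so 13·6 + 1 = 79.

79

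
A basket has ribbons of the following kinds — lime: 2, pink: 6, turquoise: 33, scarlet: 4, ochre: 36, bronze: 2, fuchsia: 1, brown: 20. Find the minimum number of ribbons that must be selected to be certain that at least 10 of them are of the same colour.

43

The 8 colours are the holes; the ribbons drawn are the pigeons.
To avoid 10 of any one colour, the worst case takes at most 9 of each colour, or every ribbon of a colour that has fewer than 9.
That gives 2 + 6 + 9 + 4 + 9 + 2 + 1 + 9 = 42 ribbons with no colour reaching 10.
The next ribbon forces some colour to 10, so 42 + 1 = 43.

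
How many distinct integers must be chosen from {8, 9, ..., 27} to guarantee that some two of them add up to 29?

14

Group the elements by complementary pair {x, 29−x}: {8,21}, {9,20}, {10,19}, …, giving 7 two-element pairs and 6 integers whose partner 29−x falls outside [8,27].
By the pigeonhole principle, treating each of those 13 groups as a pigeonhole, one can pick one integer per group — 13 integers — with no two summing to 29.
The 14th integer lands in an occupied pair, forcing a sum of 29.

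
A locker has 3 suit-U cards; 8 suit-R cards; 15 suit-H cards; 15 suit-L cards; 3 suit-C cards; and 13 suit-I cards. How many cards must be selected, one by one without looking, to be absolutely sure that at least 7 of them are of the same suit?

31

The 6 suits are the holes; the cards drawn are the pigeons.
To avoid 7 of any one suit, the worst case takes at most 6 of each suit, or every card of a suit that has fewer than 6.
That gives 3 + 6 + 6 + 6 + 3 + 6 = 30 cards with no suit reaching 7.
The next card forces some suit to 7, so 30 + 1 = 31.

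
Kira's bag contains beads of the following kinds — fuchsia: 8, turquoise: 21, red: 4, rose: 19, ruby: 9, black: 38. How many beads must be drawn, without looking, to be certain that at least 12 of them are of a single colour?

55

An adversary could hand out at most 11 beads per colour (fuchsia, red, ruby run out sooner): 8 + 11 + 4 + 11 + 9 + 11 = 54 beads and still no colour has 12.
One more bead lands in a colour already at 11, so 55 draws are enough and 54 are not.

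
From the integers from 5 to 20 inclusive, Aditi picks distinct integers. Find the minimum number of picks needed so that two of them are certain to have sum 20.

Two chosen integers sum to 20 exactly when both halves of some pair {x, 20−x} with 5 ≤ x ≤ 20−x ≤ 15 are chosen — 5 such pairs.
The remaining 6 elements (those with no distinct partner in range) can never complete a 20-sum, so the worst case takes all of them and one from each pair: 6 + 5 = 11.
The 12th integer has to be the second member of some pair, so 11 + 1 = 12.

12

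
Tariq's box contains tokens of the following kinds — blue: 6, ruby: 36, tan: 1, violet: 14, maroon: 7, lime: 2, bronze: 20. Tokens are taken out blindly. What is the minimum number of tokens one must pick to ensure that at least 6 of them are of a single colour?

Pigeonhole: the 7 colours are the holes; the tokens drawn are the pigeons.
To avoid 6 of any one colour, the worst case takes at most 5 of each colour, or every token of a colour that has fewer than 5.
That gives 5 + 5 + 1 + 5 + 5 + 2 + 5 = 28 tokens with no colour reaching 6.
The next token forces some colour to 6, so 28 + 1 = 29.

29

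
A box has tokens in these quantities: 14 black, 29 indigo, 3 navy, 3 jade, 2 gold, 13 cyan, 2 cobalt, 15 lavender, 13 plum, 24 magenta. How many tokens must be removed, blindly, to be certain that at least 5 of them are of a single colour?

35

Pigeonhole: put each drawn token into a box by colour. The largest draw with every box below 5 takes min(count, 4) from each colour; colours with fewer than 4 contribute all they have.
Σ min(cᵢ, 4) = 4 + 4 + 3 + 3 + 2 + 4 + 2 + 4 + 4 + 4 = 34.
Draw number 34 + 1 = 35 must push one box to 5.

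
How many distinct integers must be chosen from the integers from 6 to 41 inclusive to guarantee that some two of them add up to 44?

A set avoiding the sum 44 can contain at most one of each pair {x, 44−x}, plus the 4 elements whose complement lies outside the range or equal to its own complement.
The integers 22, …, 41 (20 of them) are such a set: any two sum to at least 22+23 = 45 > 44.
Any 21st integer completes one of the 16 pairs, so 21 choices force a sum of 44.

21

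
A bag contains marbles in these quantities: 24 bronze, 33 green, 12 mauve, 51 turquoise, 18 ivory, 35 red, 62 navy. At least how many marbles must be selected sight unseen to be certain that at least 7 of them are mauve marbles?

In the worst case for collecting mauve marbles, every non-mauve marble comes out first.
There are 24 + 33 + 51 + 18 + 35 + 62 = 223 non-mauve marbles altogether.
After those, each further marble must be mauve, so 223 + 7 = 230 draws guarantee 7 mauve marbles.

230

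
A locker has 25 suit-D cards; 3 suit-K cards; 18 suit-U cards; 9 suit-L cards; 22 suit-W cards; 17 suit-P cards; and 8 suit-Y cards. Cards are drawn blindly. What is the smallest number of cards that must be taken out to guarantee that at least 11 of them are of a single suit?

61

An adversary could hand out at most 10 cards per suit (suit-K, suit-L, suit-Y run out sooner): 10 + 3 + 10 + 9 + 10 + 10 + 8 = 60 cards and still no suit has 11.
Pigeonhole: one more card lands in a suit already at 10, so 61 draws are enough and 60 are not.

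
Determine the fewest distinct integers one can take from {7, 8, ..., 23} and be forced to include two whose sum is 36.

Group the elements by complementary pair {x, 36−x}: {13,23}, {14,22}, {15,21}, …, giving 5 two-element pairs, the single value 18 (it cannot pair with itself since the integers are distinct), and 6 integers whose partner 36−x falls outside [7,23].
Pigeonhole: treating each of those 12 groups as a pigeonhole, one can pick one integer per group — 12 integers — with no two summing to 36.
The 13th integer lands in an occupied pair, forcing a sum of 36.

13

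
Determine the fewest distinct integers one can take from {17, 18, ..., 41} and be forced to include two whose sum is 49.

18

Two chosen integers sum to 49 exactly when both halves of some pair {x, 49−x} with 17 ≤ x ≤ 49−x ≤ 32 are chosen — 8 such pairs.
The remaining 9 elements (those with no distinct partner in range) can never complete a 49-sum, so the worst case takes all of them and one from each pair: 9 + 8 = 17.
By pigeonhole, the 18th integer has to be the second member of some pair, so 17 + 1 = 18.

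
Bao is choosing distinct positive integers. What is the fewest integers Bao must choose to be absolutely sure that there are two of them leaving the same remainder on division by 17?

The 17 residue classes mod 17 are the pigeonholes.
With 17 integers one could put 1 in each residue class and have no class reach 2.
The 18th integer pushes some class to 2, so 17·1 + 1 = 18.

18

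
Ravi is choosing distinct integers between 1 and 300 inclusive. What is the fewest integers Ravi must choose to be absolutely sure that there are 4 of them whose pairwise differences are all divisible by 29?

88

Integers whose pairwise differences are multiples of 29 are exactly those sharing a remainder mod 29. By pigeonhole, the 29 residue classes mod 29 are the pigeonholes.
With 87 integers one could put 3 in each residue class and have no class reach 4.
The 88th integer pushes some class to 4, so 29·3 + 1 = 88.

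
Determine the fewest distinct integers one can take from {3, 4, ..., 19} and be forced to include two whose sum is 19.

11

A set avoiding the sum 19 can contain at most one of each pair {x, 19−x}, plus the 3 elements whose complement lies outside the range.
The integers 10, …, 19 (10 of them) are such a set: any two sum to at least 10+11 = 21 > 19.
Pigeonhole: any 11th integer completes one of the 7 pairs, so 11 choices force a sum of 19.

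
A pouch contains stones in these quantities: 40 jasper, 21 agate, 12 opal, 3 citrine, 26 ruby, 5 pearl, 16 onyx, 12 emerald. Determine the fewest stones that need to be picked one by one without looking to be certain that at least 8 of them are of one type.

51

The 8 types are the holes; the stones drawn are the pigeons.
To avoid 8 of any one type, the worst case takes at most 7 of each type, or every stone of a type that has fewer than 7.
That gives 7 + 7 + 7 + 3 + 7 + 5 + 7 + 7 = 50 stones with no type reaching 8.
The next stone forces some type to 8, so 50 + 1 = 51.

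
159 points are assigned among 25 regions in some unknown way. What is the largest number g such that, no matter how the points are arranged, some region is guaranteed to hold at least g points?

7

The 25 regions are the holes and the 159 points are the pigeons.
If every region held at most 6 points, the total would be at most 25 × 6 = 150, which is less than 159.
So some region holds at least ⌈159/25⌉ = 7 points.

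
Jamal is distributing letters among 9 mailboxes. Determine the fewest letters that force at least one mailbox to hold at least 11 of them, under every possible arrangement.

With 90 letters one could put exactly 10 in each of the 9 mailboxes, and no mailbox would reach 11.
By pigeonhole, one more letter must land in a mailbox that already has 10, giving it 11.
So 9 × 10 + 1 = 91 letters are required.

91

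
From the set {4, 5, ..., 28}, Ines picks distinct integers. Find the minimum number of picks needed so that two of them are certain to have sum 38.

17

Group the elements by complementary pair {x, 38−x}: {10,28}, {11,27}, {12,26}, …, giving 9 two-element pairs, the single value 19 (it cannot pair with itself since the integers are distinct), and 6 integers whose partner 38−x falls outside [4,28].
Pigeonhole: treating each of those 16 groups as a pigeonhole, one can pick one integer per group — 16 integers — with no two summing to 38.
The 17th integer lands in an occupied pair, forcing a sum of 38.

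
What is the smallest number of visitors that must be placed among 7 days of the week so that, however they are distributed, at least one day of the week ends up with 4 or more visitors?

22

With 21 visitors one could put exactly 3 in each of the 7 days of the week, and no day of the week would reach 4.
Pigeonhole: one more visitor must land in a day of the week that already has 3, giving it 4.
So 7 × 3 + 1 = 22 visitors are required.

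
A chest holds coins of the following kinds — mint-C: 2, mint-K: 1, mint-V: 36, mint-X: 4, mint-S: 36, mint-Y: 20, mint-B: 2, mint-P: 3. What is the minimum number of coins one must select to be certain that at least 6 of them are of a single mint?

28

Put each drawn coin into a box by mint. The largest draw with every box below 6 takes min(count, 5) from each mint; mints with fewer than 5 contribute all they have.
Σ min(cᵢ, 5) = 2 + 1 + 5 + 4 + 5 + 5 + 2 + 3 = 27.
Draw number 27 + 1 = 28 must push one box to 6.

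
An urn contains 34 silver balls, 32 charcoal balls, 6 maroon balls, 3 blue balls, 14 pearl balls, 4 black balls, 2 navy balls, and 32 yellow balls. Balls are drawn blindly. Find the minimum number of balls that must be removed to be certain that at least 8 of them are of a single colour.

An adversary could hand out at most 7 balls per colour (4 colours run out sooner): 7 + 7 + 6 + 3 + 7 + 4 + 2 + 7 = 43 balls and still no colour has 8.
One more ball lands in a colour already at 7, so 44 draws are enough and 43 are not.

44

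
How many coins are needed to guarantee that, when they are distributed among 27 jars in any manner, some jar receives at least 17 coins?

With 432 coins one could put exactly 16 in each of the 27 jars, and no jar would reach 17.
Pigeonhole: one more coin must land in a jar that already has 16, giving it 17.
So 27 × 16 + 1 = 433 coins are required.

433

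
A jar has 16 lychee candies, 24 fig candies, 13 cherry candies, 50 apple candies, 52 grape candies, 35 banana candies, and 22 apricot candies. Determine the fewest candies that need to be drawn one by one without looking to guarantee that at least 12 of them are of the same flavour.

78

By pigeonhole, put each drawn candy into a box by flavour. The largest draw with every box below 12 takes min(count, 11) from each flavour.
Σ min(cᵢ, 11) = 11 + 11 + 11 + 11 + 11 + 11 + 11 = 77.
Draw number 77 + 1 = 78 must push one box to 12.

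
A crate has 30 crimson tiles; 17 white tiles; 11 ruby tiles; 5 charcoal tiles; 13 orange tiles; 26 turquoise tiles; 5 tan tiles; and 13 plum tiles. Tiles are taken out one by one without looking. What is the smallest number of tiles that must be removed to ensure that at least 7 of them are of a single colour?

The 8 colours are the holes; the tiles drawn are the pigeons.
To avoid 7 of any one colour, the worst case takes at most 6 of each colour, or every tile of a colour that has fewer than 6.
That gives 6 + 6 + 6 + 5 + 6 + 6 + 5 + 6 = 46 tiles with no colour reaching 7.
The next tile forces some colour to 7, so 46 + 1 = 47.

47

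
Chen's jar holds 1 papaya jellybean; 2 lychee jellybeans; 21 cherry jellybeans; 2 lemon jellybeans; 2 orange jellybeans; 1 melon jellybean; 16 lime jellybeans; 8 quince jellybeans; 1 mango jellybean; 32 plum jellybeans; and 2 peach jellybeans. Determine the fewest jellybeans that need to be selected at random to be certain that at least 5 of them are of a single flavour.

28

An adversary could hand out at most 4 jellybeans per flavour (7 flavours run out sooner): 1 + 2 + 4 + 2 + 2 + 1 + 4 + 4 + 1 + 4 + 2 = 27 jellybeans and still no flavour has 5.
By pigeonhole, one more jellybean lands in a flavour already at 4, so 28 draws are enough and 27 are not.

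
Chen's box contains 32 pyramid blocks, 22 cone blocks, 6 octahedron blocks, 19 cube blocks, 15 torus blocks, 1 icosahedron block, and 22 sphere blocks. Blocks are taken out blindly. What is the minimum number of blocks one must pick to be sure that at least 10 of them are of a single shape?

53

By pigeonhole, put each drawn block into a box by shape. The largest draw with every box below 10 takes min(count, 9) from each shape; shapes with fewer than 9 contribute all they have.
Σ min(cᵢ, 9) = 9 + 9 + 6 + 9 + 9 + 1 + 9 = 52.
Draw number 52 + 1 = 53 must push one box to 10.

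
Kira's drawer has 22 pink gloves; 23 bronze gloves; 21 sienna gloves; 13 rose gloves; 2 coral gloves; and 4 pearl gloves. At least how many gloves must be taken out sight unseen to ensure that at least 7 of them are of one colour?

31

An adversary could hand out at most 6 gloves per colour (coral, pearl run out sooner): 6 + 6 + 6 + 6 + 2 + 4 = 30 gloves and still no colour has 7.
Pigeonhole: one more glove lands in a colour already at 6, so 31 draws are enough and 30 are not.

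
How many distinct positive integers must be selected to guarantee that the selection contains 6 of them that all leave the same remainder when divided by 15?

76

Pigeonhole: the 15 residue classes mod 15 are the pigeonholes.
With 75 integers one could put 5 in each residue class and have no class reach 6.
The 76th integer pushes some class to 6, so 15·5 + 1 = 76.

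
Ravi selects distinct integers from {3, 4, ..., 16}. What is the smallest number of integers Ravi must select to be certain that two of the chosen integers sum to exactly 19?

8

Two chosen integers sum to 19 exactly when both halves of some pair {x, 19−x} with 3 ≤ x ≤ 19−x ≤ 16 are chosen — 7 such pairs.
Every element belongs to one of those pairs, so the worst case picks one from each: 7 integers.
Pigeonhole: the 8th integer has to be the second member of some pair, so 7 + 1 = 8.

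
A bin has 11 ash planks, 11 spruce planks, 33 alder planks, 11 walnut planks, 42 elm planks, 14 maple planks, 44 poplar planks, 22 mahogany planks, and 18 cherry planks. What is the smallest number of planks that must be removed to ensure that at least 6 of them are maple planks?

198

In the worst case for collecting maple planks, every non-maple plank comes out first.
There are 11 + 11 + 33 + 11 + 42 + 44 + 22 + 18 = 192 non-maple planks altogether.
After those, each further plank must be maple, so 192 + 6 = 198 draws guarantee 6 maple planks.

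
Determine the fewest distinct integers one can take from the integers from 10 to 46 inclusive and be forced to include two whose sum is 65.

A set avoiding the sum 65 can contain at most one of each pair {x, 65−x}, plus the 9 elements whose complement lies outside the range.
The integers 10, …, 32 (23 of them) are such a set: any two sum to at least 10+11 = 21 and at most 31+32 = 63 < 65.
Any 24th integer completes one of the 14 pairs, so 24 choices force a sum of 65.

24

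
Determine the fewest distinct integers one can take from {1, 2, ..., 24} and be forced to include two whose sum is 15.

18

A set avoiding the sum 15 can contain at most one of each pair {x, 15−x}, plus the 10 elements whose complement lies outside the range.
The integers 8, …, 24 (17 of them) are such a set: any two sum to at least 8+9 = 17 > 15.
By the pigeonhole principle, any 18th integer completes one of the 7 pairs, so 18 choices force a sum of 15.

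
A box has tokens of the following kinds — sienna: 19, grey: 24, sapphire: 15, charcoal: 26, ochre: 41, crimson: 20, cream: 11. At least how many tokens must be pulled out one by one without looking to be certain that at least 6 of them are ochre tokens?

121

In the worst case for collecting ochre tokens, every non-ochre token comes out first.
There are 19 + 24 + 15 + 26 + 20 + 11 = 115 non-ochre tokens altogether.
After those, each further token must be ochre, so 115 + 6 = 121 draws guarantee 6 ochre tokens.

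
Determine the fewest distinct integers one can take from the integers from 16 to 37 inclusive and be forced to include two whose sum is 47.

Group the elements by complementary pair {x, 47−x}: {16,31}, {17,30}, {18,29}, …, giving 8 two-element pairs and 6 integers whose partner 47−x falls outside [16,37].
Pigeonhole: treating each of those 14 groups as a pigeonhole, one can pick one integer per group — 14 integers — with no two summing to 47.
The 15th integer lands in an occupied pair, forcing a sum of 47.

15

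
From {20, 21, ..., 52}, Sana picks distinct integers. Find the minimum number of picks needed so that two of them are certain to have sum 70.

19

Two chosen integers sum to 70 exactly when both halves of some pair {x, 70−x} with 20 ≤ x ≤ 70−x ≤ 50 are chosen — 15 such pairs.
The remaining 3 elements (those with no distinct partner in range) can never complete a 70-sum, so the worst case takes all of them and one from each pair: 3 + 15 = 18.
By pigeonhole, the 19th integer has to be the second member of some pair, so 18 + 1 = 19.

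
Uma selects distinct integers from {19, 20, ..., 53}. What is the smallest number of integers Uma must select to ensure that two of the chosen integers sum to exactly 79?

Group the elements by complementary pair {x, 79−x}: {26,53}, {27,52}, {28,51}, …, giving 14 two-element pairs and 7 integers whose partner 79−x falls outside [19,53].
By pigeonhole, treating each of those 21 groups as a pigeonhole, one can pick one integer per group — 21 integers — with no two summing to 79.
The 22nd integer lands in an occupied pair, forcing a sum of 79.

22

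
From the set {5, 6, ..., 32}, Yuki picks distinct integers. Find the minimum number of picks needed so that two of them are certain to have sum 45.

19

A set avoiding the sum 45 can contain at most one of each pair {x, 45−x}, plus the 8 elements whose complement lies outside the range.
The integers 5, …, 22 (18 of them) are such a set: any two sum to at least 5+6 = 11 and at most 21+22 = 43 < 45.
Any 19th integer completes one of the 10 pairs, so 19 choices force a sum of 45.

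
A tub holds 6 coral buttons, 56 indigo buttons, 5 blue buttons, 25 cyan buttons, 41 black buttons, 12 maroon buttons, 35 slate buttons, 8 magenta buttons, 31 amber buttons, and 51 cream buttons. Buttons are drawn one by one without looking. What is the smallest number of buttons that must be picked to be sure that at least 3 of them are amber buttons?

242

In the worst case for collecting amber buttons, every non-amber button comes out first.
There are 6 + 56 + 5 + 25 + 41 + 12 + 35 + 8 + 51 = 239 non-amber buttons altogether.
After those, each further button must be amber, so 239 + 3 = 242 draws guarantee 3 amber buttons.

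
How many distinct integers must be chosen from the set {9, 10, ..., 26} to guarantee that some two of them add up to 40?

13

Two chosen integers sum to 40 exactly when both halves of some pair {x, 40−x} with 14 ≤ x ≤ 40−x ≤ 26 are chosen — 6 such pairs.
The remaining 6 elements (those with no distinct partner in range) can never complete a 40-sum, so the worst case takes all of them and one from each pair: 6 + 6 = 12.
The 13th integer has to be the second member of some pair, so 12 + 1 = 13.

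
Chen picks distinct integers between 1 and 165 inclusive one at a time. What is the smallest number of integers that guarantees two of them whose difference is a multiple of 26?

Integers whose pairwise differences are multiples of 26 are exactly those sharing a remainder mod 26. By pigeonhole, the 26 residue classes mod 26 are the pigeonholes.
With 26 integers one could put 1 in each residue class and have no class reach 2.
The 27th integer pushes some class to 2, so 26·1 + 1 = 27.

27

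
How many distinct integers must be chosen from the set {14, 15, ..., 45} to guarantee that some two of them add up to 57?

18

Group the elements by complementary pair {x, 57−x}: {14,43}, {15,42}, {16,41}, …, giving 15 two-element pairs and 2 integers whose partner 57−x falls outside [14,45].
Treating each of those 17 groups as a pigeonhole, one can pick one integer per group — 17 integers — with no two summing to 57.
The 18th integer lands in an occupied pair, forcing a sum of 57.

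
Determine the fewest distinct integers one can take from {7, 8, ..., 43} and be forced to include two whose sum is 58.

24

Two chosen integers sum to 58 exactly when both halves of some pair {x, 58−x} with 15 ≤ x ≤ 58−x ≤ 43 are chosen — 14 such pairs.
The remaining 9 elements (those with no distinct partner in range) can never complete a 58-sum, so the worst case takes all of them and one from each pair: 9 + 14 = 23.
The 24th integer has to be the second member of some pair, so 23 + 1 = 24.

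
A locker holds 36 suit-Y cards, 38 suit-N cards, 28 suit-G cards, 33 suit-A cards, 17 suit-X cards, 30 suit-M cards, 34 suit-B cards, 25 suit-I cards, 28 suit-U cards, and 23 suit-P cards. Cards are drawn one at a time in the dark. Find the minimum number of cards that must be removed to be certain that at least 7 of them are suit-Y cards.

In the worst case for collecting suit-Y cards, every non-suit-Y card comes out first.
There are 38 + 28 + 33 + 17 + 30 + 34 + 25 + 28 + 23 = 256 non-suit-Y cards altogether.
After those, each further card must be suit-Y, so 256 + 7 = 263 draws guarantee 7 suit-Y cards.

263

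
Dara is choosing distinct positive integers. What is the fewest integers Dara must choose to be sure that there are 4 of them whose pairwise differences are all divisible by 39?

118

Integers whose pairwise differences are multiples of 39 are exactly those sharing a remainder mod 39. The 39 residue classes mod 39 are the pigeonholes.
With 117 integers one could put 3 in each residue class and have no class reach 4.
The 118th integer pushes some class to 4, so 39·3 + 1 = 118.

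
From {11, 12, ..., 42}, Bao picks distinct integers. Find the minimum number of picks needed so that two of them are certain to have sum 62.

22

Group the elements by complementary pair {x, 62−x}: {20,42}, {21,41}, {22,40}, …, giving 11 two-element pairs; the single value 31 (it cannot pair with itself since the integers are distinct); and 9 integers whose partner 62−x falls outside [11,42].
By pigeonhole, treating each of those 21 groups as a pigeonhole, one can pick one integer per group — 21 integers — with no two summing to 62.
The 22nd integer lands in an occupied pair, forcing a sum of 62.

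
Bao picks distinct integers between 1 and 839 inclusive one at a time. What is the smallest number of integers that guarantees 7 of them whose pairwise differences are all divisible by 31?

Integers whose pairwise differences are multiples of 31 are exactly those sharing a remainder mod 31. The 31 residue classes mod 31 are the pigeonholes.
With 186 integers one could put 6 in each residue class and have no class reach 7.
The 187th integer pushes some class to 7, so 31·6 + 1 = 187.

187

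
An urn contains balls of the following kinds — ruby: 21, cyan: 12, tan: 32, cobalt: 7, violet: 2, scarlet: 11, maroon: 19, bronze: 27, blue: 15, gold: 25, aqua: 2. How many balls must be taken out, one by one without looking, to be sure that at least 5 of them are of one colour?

An adversary could hand out at most 4 balls per colour (violet, aqua run out sooner): 4 + 4 + 4 + 4 + 2 + 4 + 4 + 4 + 4 + 4 + 2 = 40 balls and still no colour has 5.
One more ball lands in a colour already at 4, so 41 draws are enough and 40 are not.

41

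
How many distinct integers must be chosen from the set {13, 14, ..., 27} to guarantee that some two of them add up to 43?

10

Group the elements by complementary pair {x, 43−x}: {16,27}, {17,26}, {18,25}, …, giving 6 two-element pairs and 3 integers whose partner 43−x falls outside [13,27].
Treating each of those 9 groups as a pigeonhole, one can pick one integer per group — 9 integers — with no two summing to 43.
The 10th integer lands in an occupied pair, forcing a sum of 43.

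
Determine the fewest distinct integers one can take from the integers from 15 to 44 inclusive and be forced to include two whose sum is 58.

17

Group the elements by complementary pair {x, 58−x}: {15,43}, {16,42}, {17,41}, …, giving 14 two-element pairs, the single value 29 (it cannot pair with itself since the integers are distinct), and 1 integer whose partner 58−x falls outside [15,44].
Treating each of those 16 groups as a pigeonhole, one can pick one integer per group — 16 integers — with no two summing to 58.
The 17th integer lands in an occupied pair, forcing a sum of 58.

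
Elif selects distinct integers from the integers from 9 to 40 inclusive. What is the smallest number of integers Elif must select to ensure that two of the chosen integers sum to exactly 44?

A set avoiding the sum 44 can contain at most one of each pair {x, 44−x}, plus the 6 elements whose complement lies outside the range or equal to its own complement.
The integers 22, …, 40 (19 of them) are such a set: any two sum to at least 22+23 = 45 > 44.
Pigeonhole: any 20th integer completes one of the 13 pairs, so 20 choices force a sum of 44.

20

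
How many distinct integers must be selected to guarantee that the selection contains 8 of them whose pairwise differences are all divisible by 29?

204

Integers whose pairwise differences are multiples of 29 are exactly those sharing a remainder mod 29. Pigeonhole: the 29 residue classes mod 29 are the pigeonholes.
With 203 integers one could put 7 in each residue class and have no class reach 8.
The 204th integer pushes some class to 8, so 29·7 + 1 = 204.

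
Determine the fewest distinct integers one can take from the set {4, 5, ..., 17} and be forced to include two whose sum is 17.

Two chosen integers sum to 17 exactly when both halves of some pair {x, 17−x} with 4 ≤ x ≤ 17−x ≤ 13 are chosen — 5 such pairs.
The remaining 4 elements (those with no distinct partner in range) can never complete a 17-sum, so the worst case takes all of them and one from each pair: 4 + 5 = 9.
The 10th integer has to be the second member of some pair, so 9 + 1 = 10.

10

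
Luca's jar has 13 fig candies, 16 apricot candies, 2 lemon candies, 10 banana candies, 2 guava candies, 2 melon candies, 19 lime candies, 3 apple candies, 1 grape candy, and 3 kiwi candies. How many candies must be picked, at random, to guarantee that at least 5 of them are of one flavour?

An adversary could hand out at most 4 candies per flavour (6 flavours run out sooner): 4 + 4 + 2 + 4 + 2 + 2 + 4 + 3 + 1 + 3 = 29 candies and still no flavour has 5.
By pigeonhole, one more candy lands in a flavour already at 4, so 30 draws are enough and 29 are not.

30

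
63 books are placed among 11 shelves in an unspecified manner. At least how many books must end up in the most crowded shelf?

The 11 shelves are the holes and the 63 books are the pigeons.
If every shelf held at most 5 books, the total would be at most 11 × 5 = 55, which is less than 63.
So some shelf holds at least ⌈63/11⌉ = 6 books.

6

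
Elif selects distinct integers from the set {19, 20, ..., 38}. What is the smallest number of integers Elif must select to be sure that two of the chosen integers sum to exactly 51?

14

Group the elements by complementary pair {x, 51−x}: {19,32}, {20,31}, {21,30}, …, giving 7 two-element pairs and 6 integers whose partner 51−x falls outside [19,38].
By pigeonhole, treating each of those 13 groups as a pigeonhole, one can pick one integer per group — 13 integers — with no two summing to 51.
The 14th integer lands in an occupied pair, forcing a sum of 51.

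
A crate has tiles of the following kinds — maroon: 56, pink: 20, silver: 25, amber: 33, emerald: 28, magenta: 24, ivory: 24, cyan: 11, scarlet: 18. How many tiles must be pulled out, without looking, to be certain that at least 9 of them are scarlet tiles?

In the worst case for collecting scarlet tiles, every non-scarlet tile comes out first.
There are 56 + 20 + 25 + 33 + 28 + 24 + 24 + 11 = 221 non-scarlet tiles altogether.
After those, each further tile must be scarlet, so 221 + 9 = 230 draws guarantee 9 scarlet tiles.

230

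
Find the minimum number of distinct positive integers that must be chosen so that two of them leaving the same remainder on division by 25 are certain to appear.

26

The 25 residue classes mod 25 are the pigeonholes.
With 25 integers one could put 1 in each residue class and have no class reach 2.
The 26th integer pushes some class to 2, so 25·1 + 1 = 26.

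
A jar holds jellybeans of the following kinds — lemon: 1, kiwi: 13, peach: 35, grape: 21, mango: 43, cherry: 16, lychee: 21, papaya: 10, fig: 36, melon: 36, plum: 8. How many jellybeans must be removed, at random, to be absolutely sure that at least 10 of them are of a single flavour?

91

By pigeonhole, put each drawn jellybean into a box by flavour. The largest draw with every box below 10 takes min(count, 9) from each flavour; flavours with fewer than 9 contribute all they have.
Σ min(cᵢ, 9) = 1 + 9 + 9 + 9 + 9 + 9 + 9 + 9 + 9 + 9 + 8 = 90.
Draw number 90 + 1 = 91 must push one box to 10.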